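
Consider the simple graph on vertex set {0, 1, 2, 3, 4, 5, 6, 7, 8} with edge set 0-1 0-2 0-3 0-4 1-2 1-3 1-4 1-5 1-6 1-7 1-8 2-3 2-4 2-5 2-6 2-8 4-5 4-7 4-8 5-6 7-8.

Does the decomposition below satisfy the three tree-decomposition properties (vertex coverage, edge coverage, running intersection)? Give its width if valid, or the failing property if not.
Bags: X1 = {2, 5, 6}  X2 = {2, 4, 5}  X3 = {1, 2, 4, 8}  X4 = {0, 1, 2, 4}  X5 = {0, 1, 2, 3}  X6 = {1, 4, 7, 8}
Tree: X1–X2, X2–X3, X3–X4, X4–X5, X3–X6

No — edge (1,5) lies in no bag.

A tree decomposition must satisfy three properties: every vertex lies in some bag; for every edge, both endpoints lie together in some bag; and for every vertex, the bags containing it form a connected subtree. Here edge (1,5) lies in no bag, so the decomposition is invalid.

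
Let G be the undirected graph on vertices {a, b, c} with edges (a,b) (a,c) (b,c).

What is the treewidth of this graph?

A width-2 tree decomposition is:
Bags: B1 = {a, b, c}
Tree: (single bag)
With just one bag of size 3, the width is 3 − 1 = 2, so tw(G) ≤ 2. On the other hand G contains the 3-clique {a, b, c}. A clique must lie in a single bag of any decomposition, so no decomposition can have width below 2. The upper and lower bounds meet at 2, so that is the treewidth.

2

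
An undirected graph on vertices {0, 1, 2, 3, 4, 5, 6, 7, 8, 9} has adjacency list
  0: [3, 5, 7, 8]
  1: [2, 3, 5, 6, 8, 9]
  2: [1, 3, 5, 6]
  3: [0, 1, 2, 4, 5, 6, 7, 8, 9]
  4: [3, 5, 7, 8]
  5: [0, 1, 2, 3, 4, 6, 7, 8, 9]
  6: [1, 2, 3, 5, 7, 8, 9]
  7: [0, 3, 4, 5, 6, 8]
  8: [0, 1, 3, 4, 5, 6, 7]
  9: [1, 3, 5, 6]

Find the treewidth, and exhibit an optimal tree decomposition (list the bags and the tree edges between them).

Treewidth 4.
One such decomposition:
Bags: B1 = {1, 3, 5, 6, 8}  B2 = {3, 5, 6, 7, 8}  B3 = {0, 3, 5, 7, 8}  B4 = {3, 4, 5, 7, 8}  B5 = {1, 2, 3, 5, 6}  B6 = {1, 3, 5, 6, 9}
Tree: B1–B2, B2–B3, B3–B4, B1–B5, B5–B6

Every bag has size at most 5, so the width is 5 − 1 = 4 and tw(G) ≤ 4. For the lower bound, the 5 vertices {0, 3, 5, 7, 8} are pairwise adjacent, and any tree decomposition puts a clique entirely inside one bag — forcing width ≥ 4. The upper and lower bounds meet at 4, so that is the treewidth.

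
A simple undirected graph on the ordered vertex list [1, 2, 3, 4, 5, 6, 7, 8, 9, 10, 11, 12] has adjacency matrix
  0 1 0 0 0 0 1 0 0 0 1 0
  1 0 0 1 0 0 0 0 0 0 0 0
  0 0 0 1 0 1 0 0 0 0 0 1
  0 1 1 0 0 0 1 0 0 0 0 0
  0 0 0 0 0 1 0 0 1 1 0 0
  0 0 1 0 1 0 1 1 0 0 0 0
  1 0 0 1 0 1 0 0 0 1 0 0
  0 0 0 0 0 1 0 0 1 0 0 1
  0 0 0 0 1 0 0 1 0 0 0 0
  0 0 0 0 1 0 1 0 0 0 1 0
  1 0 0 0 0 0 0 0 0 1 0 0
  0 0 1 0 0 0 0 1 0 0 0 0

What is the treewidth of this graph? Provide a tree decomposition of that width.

Treewidth 3.
One optimal decomposition is:
Bags: B1 = {3, 8, 9, 12}  B2 = {3, 6, 8, 9}  B3 = {3, 5, 6, 9}  B4 = {3, 4, 5, 6}  B5 = {4, 5, 6, 7}  B6 = {4, 5, 7, 10}  B7 = {2, 4, 7, 10}  B8 = {1, 2, 7, 10}  B9 = {1, 2, 10, 11}
Tree: B1–B2, B2–B3, B3–B4, B4–B5, B5–B6, B6–B7, B7–B8, B8–B9

Each bag holds 4 vertices, so the decomposition has width 3, which upper-bounds the treewidth. For the lower bound: the 4 vertex sets {8,9,12}, {3}, {6}, {4,5,7,10} are disjoint, each induces a connected subgraph, and every pair is joined by at least one edge of G. Contracting each set to a single vertex therefore yields K_{4} as a minor, and since treewidth is minor-monotone, tw(G) ≥ tw(K_{4}) = 3. Hence tw(G) = 3 exactly.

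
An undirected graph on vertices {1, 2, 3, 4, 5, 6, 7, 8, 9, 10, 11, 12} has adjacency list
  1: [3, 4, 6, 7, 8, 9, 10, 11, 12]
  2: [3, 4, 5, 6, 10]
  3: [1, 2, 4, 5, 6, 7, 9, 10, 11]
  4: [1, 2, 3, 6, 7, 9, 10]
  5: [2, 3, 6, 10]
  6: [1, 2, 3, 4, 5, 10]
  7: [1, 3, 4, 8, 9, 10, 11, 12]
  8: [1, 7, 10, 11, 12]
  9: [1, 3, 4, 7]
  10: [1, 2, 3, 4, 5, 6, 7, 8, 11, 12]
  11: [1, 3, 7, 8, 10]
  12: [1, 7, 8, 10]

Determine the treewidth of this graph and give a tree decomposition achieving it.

Each bag holds 5 vertices, so the decomposition has width 4, which upper-bounds the treewidth. On the other hand G contains the 5-clique {1, 3, 4, 7, 9}. A clique must lie in a single bag of any decomposition, so no decomposition can have width below 4. The upper and lower bounds meet at 4, so that is the treewidth.

Treewidth 4.
One such decomposition:
Bags: B1 = {1, 3, 4, 7, 10}  B2 = {1, 3, 4, 6, 10}  B3 = {1, 3, 7, 10, 11}  B4 = {2, 3, 4, 6, 10}  B5 = {1, 3, 4, 7, 9}  B6 = {2, 3, 5, 6, 10}  B7 = {1, 7, 8, 10, 11}  B8 = {1, 7, 8, 10, 12}
Tree: B1–B2, B1–B3, B2–B4, B1–B5, B4–B6, B3–B7, B7–B8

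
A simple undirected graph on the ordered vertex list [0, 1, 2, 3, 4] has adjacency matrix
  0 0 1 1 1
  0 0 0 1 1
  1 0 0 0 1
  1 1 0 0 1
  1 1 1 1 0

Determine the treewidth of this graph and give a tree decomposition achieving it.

Treewidth 2.
Bags: B1 = {0, 3, 4}  B2 = {1, 3, 4}  B3 = {0, 2, 4}
Tree: B1–B2, B1–B3

Each bag holds 3 vertices, so the decomposition has width 2, which upper-bounds the treewidth. For the lower bound, the 3 vertices {0, 2, 4} are pairwise adjacent, and any tree decomposition puts a clique entirely inside one bag — forcing width ≥ 2. Combining the bounds, tw(G) = 2.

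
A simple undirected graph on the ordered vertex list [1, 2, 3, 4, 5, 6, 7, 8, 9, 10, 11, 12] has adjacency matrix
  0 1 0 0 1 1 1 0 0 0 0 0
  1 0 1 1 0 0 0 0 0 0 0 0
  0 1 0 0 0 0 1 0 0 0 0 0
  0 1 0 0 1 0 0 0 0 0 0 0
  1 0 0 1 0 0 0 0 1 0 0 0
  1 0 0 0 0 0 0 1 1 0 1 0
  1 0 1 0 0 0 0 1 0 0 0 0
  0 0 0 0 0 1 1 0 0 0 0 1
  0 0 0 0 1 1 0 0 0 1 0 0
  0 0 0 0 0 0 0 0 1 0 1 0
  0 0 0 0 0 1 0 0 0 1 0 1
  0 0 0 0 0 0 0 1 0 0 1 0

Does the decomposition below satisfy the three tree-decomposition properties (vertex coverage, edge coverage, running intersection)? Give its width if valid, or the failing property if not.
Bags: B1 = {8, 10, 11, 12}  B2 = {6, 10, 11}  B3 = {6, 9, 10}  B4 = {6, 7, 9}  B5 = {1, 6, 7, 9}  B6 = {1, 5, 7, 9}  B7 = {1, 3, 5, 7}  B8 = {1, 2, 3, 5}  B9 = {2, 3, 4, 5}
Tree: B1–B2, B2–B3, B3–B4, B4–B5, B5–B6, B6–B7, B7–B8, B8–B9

A tree decomposition must satisfy three properties: every vertex lies in some bag; for every edge, both endpoints lie together in some bag; and for every vertex, the bags containing it form a connected subtree. Here edge (8,6) lies in no bag, so the decomposition is invalid.

No — edge (8,6) lies in no bag.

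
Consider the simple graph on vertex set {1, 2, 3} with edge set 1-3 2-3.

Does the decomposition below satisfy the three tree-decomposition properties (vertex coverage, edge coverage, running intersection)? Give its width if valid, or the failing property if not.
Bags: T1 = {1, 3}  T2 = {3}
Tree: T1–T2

No — vertex 2 appears in no bag.

A tree decomposition must satisfy three properties: every vertex lies in some bag; for every edge, both endpoints lie together in some bag; and for every vertex, the bags containing it form a connected subtree. Here vertex 2 appears in no bag, so the decomposition is invalid.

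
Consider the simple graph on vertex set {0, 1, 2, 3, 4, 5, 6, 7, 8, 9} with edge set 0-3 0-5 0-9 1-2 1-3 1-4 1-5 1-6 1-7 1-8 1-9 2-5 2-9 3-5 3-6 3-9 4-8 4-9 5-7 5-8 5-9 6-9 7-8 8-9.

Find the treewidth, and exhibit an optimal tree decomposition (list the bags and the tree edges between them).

Every bag has size at most 4, so the width is 4 − 1 = 3 and tw(G) ≤ 3. Conversely, {0, 3, 5, 9} is a clique of size 4, and the vertices of any clique must share a bag in every tree decomposition; so some bag has ≥ 4 vertices and tw(G) ≥ 3. Hence tw(G) = 3 exactly.

Treewidth 3.
One such decomposition:
Bags: B1 = {1, 4, 8, 9}  B2 = {1, 5, 8, 9}  B3 = {1, 3, 5, 9}  B4 = {1, 3, 6, 9}  B5 = {1, 5, 7, 8}  B6 = {0, 3, 5, 9}  B7 = {1, 2, 5, 9}
Tree: B1–B2, B2–B3, B3–B4, B2–B5, B3–B6, B2–B7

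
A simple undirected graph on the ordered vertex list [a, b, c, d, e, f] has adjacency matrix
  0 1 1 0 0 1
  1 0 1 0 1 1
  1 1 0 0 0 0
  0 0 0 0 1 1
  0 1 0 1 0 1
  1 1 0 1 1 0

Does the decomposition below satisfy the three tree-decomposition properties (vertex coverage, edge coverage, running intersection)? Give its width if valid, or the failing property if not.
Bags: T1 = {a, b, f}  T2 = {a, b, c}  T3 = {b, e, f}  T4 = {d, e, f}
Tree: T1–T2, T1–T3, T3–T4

Yes; width 2.

Every vertex of G appears in some bag (union = {a, b, c, d, e, f}); every edge is covered by a bag; and for each vertex v the set of bags containing v is connected in the bag tree. The decomposition is therefore valid. The largest bag has 3 vertices, so the width is 2.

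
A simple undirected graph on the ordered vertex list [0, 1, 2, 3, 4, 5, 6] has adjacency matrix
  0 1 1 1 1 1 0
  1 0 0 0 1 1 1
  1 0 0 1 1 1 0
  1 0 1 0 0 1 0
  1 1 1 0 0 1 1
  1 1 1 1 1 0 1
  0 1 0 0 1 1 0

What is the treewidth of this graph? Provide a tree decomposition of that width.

The largest bag has 4 vertices, giving width 3; this decomposition certifies tw(G) ≤ 3. Conversely, {0, 1, 4, 5} is a clique of size 4, and the vertices of any clique must share a bag in every tree decomposition; so some bag has ≥ 4 vertices and tw(G) ≥ 3. The upper and lower bounds meet at 3, so that is the treewidth.

Treewidth 3.
One optimal decomposition is:
Bags: B1 = {1, 4, 5, 6}  B2 = {0, 1, 4, 5}  B3 = {0, 2, 4, 5}  B4 = {0, 2, 3, 5}
Tree: B1–B2, B2–B3, B3–B4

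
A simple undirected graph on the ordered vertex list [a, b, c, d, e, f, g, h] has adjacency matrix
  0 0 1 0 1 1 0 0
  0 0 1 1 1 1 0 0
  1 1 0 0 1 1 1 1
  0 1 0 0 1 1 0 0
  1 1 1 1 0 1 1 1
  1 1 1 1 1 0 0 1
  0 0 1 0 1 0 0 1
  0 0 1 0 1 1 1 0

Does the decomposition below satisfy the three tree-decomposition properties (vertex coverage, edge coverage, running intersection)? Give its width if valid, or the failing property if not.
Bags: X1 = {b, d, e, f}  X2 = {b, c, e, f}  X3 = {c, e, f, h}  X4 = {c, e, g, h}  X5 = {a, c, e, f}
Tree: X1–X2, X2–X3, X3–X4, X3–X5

Vertex coverage: the bags together contain {a, b, c, d, e, f, g, h}, the full vertex set. Edge coverage: each edge of G has both endpoints in at least one bag. Running intersection: for every vertex, the bags containing it form a connected subtree. All three properties hold, so this is a valid tree decomposition of width max|bag| − 1 = 3, and hence tw(G) ≤ 3.

Yes; width 3.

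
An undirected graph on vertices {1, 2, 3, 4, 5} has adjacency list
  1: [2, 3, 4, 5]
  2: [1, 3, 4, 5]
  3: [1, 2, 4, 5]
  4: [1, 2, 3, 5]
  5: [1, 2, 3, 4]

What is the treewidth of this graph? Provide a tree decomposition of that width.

With just one bag of size 5, the width is 5 − 1 = 4, so tw(G) ≤ 4. On the other hand G contains the 5-clique {1, 2, 3, 4, 5}. A clique must lie in a single bag of any decomposition, so no decomposition can have width below 4. The upper and lower bounds meet at 4, so that is the treewidth.

Treewidth 4.
Bags: B1 = {1, 2, 3, 4, 5}
Tree: (single bag)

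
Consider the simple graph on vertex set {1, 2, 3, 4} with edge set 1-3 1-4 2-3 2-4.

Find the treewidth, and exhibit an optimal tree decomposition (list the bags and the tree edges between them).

Each bag holds 3 vertices, so the decomposition has width 2, which upper-bounds the treewidth. For the lower bound, G contains the cycle 2–4–1–3–2, so G is not a forest; only forests have treewidth ≤ 1, hence tw(G) ≥ 2. Combining the bounds, tw(G) = 2.

Treewidth 2.
Bags: B1 = {1, 2, 4}  B2 = {1, 2, 3}
Tree: B1–B2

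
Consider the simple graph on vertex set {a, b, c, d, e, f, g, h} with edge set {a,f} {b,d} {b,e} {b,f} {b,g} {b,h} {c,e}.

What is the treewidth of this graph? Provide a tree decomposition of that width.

Each bag holds 2 vertices, so the decomposition has width 1, which upper-bounds the treewidth. Any graph with an edge has treewidth ≥ 1, and G has the edge c–e. Hence tw(G) = 1 exactly.

Treewidth 1.
Bags: B1 = {c, e}  B2 = {b, e}  B3 = {b, f}  B4 = {a, f}  B5 = {b, d}  B6 = {b, g}  B7 = {b, h}
Tree: B1–B2, B2–B3, B3–B4, B3–B5, B3–B6, B2–B7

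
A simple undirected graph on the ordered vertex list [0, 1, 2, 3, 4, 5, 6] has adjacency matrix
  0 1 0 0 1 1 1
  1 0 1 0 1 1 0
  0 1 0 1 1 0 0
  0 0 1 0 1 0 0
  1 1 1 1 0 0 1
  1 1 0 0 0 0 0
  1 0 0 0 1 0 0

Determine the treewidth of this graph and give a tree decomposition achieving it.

Treewidth 2.
One optimal decomposition is:
Bags: B1 = {0, 1, 4}  B2 = {0, 1, 5}  B3 = {1, 2, 4}  B4 = {2, 3, 4}  B5 = {0, 4, 6}
Tree: B1–B2, B1–B3, B3–B4, B1–B5

The largest bag has 3 vertices, giving width 2; this decomposition certifies tw(G) ≤ 2. Conversely, {0, 1, 4} is a clique of size 3, and the vertices of any clique must share a bag in every tree decomposition; so some bag has ≥ 3 vertices and tw(G) ≥ 2. Therefore the treewidth is 2.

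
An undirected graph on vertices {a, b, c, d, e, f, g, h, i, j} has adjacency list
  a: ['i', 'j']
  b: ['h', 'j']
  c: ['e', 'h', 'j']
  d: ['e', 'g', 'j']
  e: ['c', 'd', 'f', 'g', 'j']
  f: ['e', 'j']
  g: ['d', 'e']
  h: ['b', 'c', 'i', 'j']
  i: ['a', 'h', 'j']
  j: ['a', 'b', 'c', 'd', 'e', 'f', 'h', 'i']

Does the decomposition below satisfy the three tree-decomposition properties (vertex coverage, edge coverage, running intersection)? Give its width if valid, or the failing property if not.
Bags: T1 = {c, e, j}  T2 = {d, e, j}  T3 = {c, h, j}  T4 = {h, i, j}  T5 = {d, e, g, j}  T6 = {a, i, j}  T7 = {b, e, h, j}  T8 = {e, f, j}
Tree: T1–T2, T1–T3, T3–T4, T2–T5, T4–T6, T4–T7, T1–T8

A tree decomposition must satisfy three properties: every vertex lies in some bag; for every edge, both endpoints lie together in some bag; and for every vertex, the bags containing it form a connected subtree. Here bags containing vertex e are not connected in the tree, so the decomposition is invalid.

No — bags containing vertex e are not connected in the tree.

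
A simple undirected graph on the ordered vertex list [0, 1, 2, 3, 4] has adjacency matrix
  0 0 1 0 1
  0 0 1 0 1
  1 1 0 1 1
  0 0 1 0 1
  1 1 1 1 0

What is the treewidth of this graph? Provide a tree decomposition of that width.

Treewidth 2.
One such decomposition:
Bags: B1 = {1, 2, 4}  B2 = {0, 2, 4}  B3 = {2, 3, 4}
Tree: B1–B2, B2–B3

The largest bag has 3 vertices, giving width 2; this decomposition certifies tw(G) ≤ 2. Conversely, {0, 2, 4} is a clique of size 3, and the vertices of any clique must share a bag in every tree decomposition; so some bag has ≥ 3 vertices and tw(G) ≥ 2. Combining the bounds, tw(G) = 2.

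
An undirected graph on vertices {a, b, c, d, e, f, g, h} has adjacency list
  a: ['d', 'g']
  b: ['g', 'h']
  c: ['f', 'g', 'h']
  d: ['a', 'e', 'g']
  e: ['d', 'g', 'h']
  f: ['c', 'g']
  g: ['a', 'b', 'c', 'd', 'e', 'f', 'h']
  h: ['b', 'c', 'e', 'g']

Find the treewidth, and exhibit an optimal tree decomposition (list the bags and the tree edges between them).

Treewidth 2.
One such decomposition:
Bags: B1 = {c, g, h}  B2 = {c, f, g}  B3 = {e, g, h}  B4 = {b, g, h}  B5 = {d, e, g}  B6 = {a, d, g}
Tree: B1–B2, B1–B3, B1–B4, B3–B5, B5–B6

The largest bag has 3 vertices, giving width 2; this decomposition certifies tw(G) ≤ 2. Conversely, {d, e, g} is a clique of size 3, and the vertices of any clique must share a bag in every tree decomposition; so some bag has ≥ 3 vertices and tw(G) ≥ 2. Therefore the treewidth is 2.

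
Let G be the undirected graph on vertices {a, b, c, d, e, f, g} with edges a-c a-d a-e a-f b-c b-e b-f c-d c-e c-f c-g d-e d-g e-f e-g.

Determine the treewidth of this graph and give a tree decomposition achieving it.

Treewidth 3.
One optimal decomposition is:
Bags: B1 = {c, d, e, g}  B2 = {a, c, d, e}  B3 = {a, c, e, f}  B4 = {b, c, e, f}
Tree: B1–B2, B2–B3, B3–B4

The largest bag has 4 vertices, giving width 3; this decomposition certifies tw(G) ≤ 3. On the other hand G contains the 4-clique {c, d, e, g}. A clique must lie in a single bag of any decomposition, so no decomposition can have width below 3. The upper and lower bounds meet at 3, so that is the treewidth.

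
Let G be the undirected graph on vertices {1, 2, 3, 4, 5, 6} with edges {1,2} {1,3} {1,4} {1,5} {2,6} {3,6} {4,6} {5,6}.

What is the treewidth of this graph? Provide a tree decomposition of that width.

The largest bag has 3 vertices, giving width 2; this decomposition certifies tw(G) ≤ 2. Since 3–6–4–1–3 is a cycle in G, G is not acyclic. Forests are exactly the graphs of treewidth ≤ 1, so tw(G) ≥ 2. Therefore the treewidth is 2.

Treewidth 2.
One such decomposition:
Bags: B1 = {1, 3, 6}  B2 = {1, 4, 6}  B3 = {1, 2, 6}  B4 = {1, 5, 6}
Tree: B1–B2, B2–B3, B3–B4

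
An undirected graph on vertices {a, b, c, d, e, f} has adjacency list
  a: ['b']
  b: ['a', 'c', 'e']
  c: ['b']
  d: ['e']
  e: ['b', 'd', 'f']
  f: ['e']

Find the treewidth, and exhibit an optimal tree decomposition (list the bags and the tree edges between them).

Treewidth 1.
One optimal decomposition is:
Bags: B1 = {b, e}  B2 = {e, f}  B3 = {b, c}  B4 = {a, b}  B5 = {d, e}
Tree: B1–B2, B1–B3, B3–B4, B1–B5

Every bag has size at most 2, so the width is 2 − 1 = 1 and tw(G) ≤ 1. Since G has at least one edge (e.g. b–e), it is not an edgeless graph, so tw(G) ≥ 1. Therefore the treewidth is 1.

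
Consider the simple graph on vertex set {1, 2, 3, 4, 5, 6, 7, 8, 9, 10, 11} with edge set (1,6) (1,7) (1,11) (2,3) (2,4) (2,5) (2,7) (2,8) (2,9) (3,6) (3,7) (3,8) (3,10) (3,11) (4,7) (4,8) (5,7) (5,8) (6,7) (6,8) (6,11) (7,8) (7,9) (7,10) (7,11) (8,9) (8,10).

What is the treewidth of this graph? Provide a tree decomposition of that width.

The largest bag has 4 vertices, giving width 3; this decomposition certifies tw(G) ≤ 3. Conversely, {2, 7, 8, 9} is a clique of size 4, and the vertices of any clique must share a bag in every tree decomposition; so some bag has ≥ 4 vertices and tw(G) ≥ 3. Therefore the treewidth is 3.

Treewidth 3.
One optimal decomposition is:
Bags: B1 = {3, 6, 7, 8}  B2 = {2, 3, 7, 8}  B3 = {3, 6, 7, 11}  B4 = {2, 5, 7, 8}  B5 = {2, 4, 7, 8}  B6 = {1, 6, 7, 11}  B7 = {3, 7, 8, 10}  B8 = {2, 7, 8, 9}
Tree: B1–B2, B1–B3, B2–B4, B2–B5, B3–B6, B1–B7, B4–B8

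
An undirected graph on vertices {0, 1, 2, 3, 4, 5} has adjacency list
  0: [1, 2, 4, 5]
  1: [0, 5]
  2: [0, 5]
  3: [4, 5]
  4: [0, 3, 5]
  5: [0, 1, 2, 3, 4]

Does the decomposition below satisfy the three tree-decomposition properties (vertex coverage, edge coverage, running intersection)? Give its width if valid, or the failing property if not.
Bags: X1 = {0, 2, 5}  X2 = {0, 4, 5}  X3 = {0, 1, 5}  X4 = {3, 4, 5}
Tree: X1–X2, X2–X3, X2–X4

Vertex coverage: the bags together contain {0, 1, 2, 3, 4, 5}, the full vertex set. Edge coverage: each edge of G has both endpoints in at least one bag. Running intersection: for every vertex, the bags containing it form a connected subtree. All three properties hold, so this is a valid tree decomposition of width max|bag| − 1 = 2, and hence tw(G) ≤ 2.

Yes; width 2.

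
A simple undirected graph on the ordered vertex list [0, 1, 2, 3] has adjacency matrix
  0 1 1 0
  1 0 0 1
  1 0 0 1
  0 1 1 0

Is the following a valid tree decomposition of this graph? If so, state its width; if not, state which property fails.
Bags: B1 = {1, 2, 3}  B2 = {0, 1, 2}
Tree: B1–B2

Yes; width 2.

Checking the three conditions: (i) the bags cover all of {0, 1, 2, 3}; (ii) for each edge, some bag contains both endpoints; (iii) the bags containing any fixed vertex form a subtree. All hold, so the decomposition is valid with width 3 − 1 = 2.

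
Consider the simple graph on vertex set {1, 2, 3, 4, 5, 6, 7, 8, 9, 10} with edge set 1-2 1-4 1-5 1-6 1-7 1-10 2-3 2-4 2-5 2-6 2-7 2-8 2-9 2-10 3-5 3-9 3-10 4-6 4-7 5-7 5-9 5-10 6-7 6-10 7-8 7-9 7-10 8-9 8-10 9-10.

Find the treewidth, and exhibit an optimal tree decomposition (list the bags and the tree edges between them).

Every bag has size at most 5, so the width is 5 − 1 = 4 and tw(G) ≤ 4. For the lower bound, the 5 vertices {2, 3, 5, 9, 10} are pairwise adjacent, and any tree decomposition puts a clique entirely inside one bag — forcing width ≥ 4. Combining the bounds, tw(G) = 4.

Treewidth 4.
One such decomposition:
Bags: B1 = {1, 2, 6, 7, 10}  B2 = {1, 2, 5, 7, 10}  B3 = {1, 2, 4, 6, 7}  B4 = {2, 5, 7, 9, 10}  B5 = {2, 3, 5, 9, 10}  B6 = {2, 7, 8, 9, 10}
Tree: B1–B2, B1–B3, B2–B4, B4–B5, B4–B6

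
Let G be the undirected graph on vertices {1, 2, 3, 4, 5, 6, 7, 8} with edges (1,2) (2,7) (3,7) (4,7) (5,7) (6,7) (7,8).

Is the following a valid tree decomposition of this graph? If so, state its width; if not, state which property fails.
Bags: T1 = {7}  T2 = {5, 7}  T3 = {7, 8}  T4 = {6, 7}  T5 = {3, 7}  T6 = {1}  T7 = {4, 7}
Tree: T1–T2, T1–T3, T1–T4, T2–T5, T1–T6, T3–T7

No — vertex 2 appears in no bag.

A tree decomposition must satisfy three properties: every vertex lies in some bag; for every edge, both endpoints lie together in some bag; and for every vertex, the bags containing it form a connected subtree. Here vertex 2 appears in no bag, so the decomposition is invalid.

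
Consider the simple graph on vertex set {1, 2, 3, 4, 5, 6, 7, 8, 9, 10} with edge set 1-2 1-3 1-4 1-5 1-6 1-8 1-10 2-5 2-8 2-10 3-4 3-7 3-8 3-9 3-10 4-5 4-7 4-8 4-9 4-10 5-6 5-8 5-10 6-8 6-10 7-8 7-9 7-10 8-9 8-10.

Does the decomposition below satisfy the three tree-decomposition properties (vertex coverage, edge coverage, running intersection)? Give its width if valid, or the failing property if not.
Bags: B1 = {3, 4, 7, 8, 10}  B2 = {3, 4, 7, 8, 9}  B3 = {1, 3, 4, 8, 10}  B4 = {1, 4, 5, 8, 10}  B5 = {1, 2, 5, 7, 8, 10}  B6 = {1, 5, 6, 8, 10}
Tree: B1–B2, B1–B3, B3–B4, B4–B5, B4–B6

No — bags containing vertex 7 are not connected in the tree.

A tree decomposition must satisfy three properties: every vertex lies in some bag; for every edge, both endpoints lie together in some bag; and for every vertex, the bags containing it form a connected subtree. Here bags containing vertex 7 are not connected in the tree, so the decomposition is invalid.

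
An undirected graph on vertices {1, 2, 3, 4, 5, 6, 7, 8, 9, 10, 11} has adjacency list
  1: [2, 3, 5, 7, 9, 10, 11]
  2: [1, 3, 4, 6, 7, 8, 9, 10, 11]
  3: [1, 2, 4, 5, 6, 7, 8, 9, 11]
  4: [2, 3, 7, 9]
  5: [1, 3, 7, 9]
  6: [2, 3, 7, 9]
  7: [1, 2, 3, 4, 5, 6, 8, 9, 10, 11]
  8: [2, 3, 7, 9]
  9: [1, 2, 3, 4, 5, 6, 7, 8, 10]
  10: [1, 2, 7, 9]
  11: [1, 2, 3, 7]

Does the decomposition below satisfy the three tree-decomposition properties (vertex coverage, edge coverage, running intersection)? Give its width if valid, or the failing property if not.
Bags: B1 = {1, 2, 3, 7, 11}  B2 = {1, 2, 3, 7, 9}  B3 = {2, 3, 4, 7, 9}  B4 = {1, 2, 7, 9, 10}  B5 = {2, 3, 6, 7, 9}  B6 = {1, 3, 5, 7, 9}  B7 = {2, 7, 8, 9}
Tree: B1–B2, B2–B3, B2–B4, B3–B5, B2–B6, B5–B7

No — edge (3,8) lies in no bag.

A tree decomposition must satisfy three properties: every vertex lies in some bag; for every edge, both endpoints lie together in some bag; and for every vertex, the bags containing it form a connected subtree. Here edge (3,8) lies in no bag, so the decomposition is invalid.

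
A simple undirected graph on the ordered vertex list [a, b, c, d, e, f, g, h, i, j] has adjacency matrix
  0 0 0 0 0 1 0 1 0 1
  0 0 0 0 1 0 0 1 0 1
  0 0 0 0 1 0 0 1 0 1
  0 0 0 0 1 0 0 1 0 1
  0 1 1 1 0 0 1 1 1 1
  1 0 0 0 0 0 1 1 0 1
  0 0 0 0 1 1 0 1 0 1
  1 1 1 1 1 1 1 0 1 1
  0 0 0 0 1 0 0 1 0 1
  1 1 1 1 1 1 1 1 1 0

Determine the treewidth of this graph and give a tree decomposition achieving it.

Each bag holds 4 vertices, so the decomposition has width 3, which upper-bounds the treewidth. Conversely, {a, f, h, j} is a clique of size 4, and the vertices of any clique must share a bag in every tree decomposition; so some bag has ≥ 4 vertices and tw(G) ≥ 3. The upper and lower bounds meet at 3, so that is the treewidth.

Treewidth 3.
One such decomposition:
Bags: B1 = {b, e, h, j}  B2 = {c, e, h, j}  B3 = {e, h, i, j}  B4 = {d, e, h, j}  B5 = {e, g, h, j}  B6 = {f, g, h, j}  B7 = {a, f, h, j}
Tree: B1–B2, B1–B3, B3–B4, B4–B5, B5–B6, B6–B7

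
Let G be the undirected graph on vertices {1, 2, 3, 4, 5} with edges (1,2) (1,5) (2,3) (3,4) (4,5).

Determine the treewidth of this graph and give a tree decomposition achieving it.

The largest bag has 3 vertices, giving width 2; this decomposition certifies tw(G) ≤ 2. For the lower bound, G contains the cycle 4–3–2–1–5–4, so G is not a forest; only forests have treewidth ≤ 1, hence tw(G) ≥ 2. The upper and lower bounds meet at 2, so that is the treewidth.

Treewidth 2.
One optimal decomposition is:
Bags: B1 = {2, 3, 4}  B2 = {1, 2, 4}  B3 = {1, 4, 5}
Tree: B1–B2, B2–B3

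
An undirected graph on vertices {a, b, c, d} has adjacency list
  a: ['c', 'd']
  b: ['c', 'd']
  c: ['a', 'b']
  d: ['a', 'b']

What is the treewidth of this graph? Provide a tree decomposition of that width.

Each bag holds 3 vertices, so the decomposition has width 2, which upper-bounds the treewidth. For the lower bound, G contains the cycle d–a–c–b–d, so G is not a forest; only forests have treewidth ≤ 1, hence tw(G) ≥ 2. Combining the bounds, tw(G) = 2.

Treewidth 2.
Bags: B1 = {a, c, d}  B2 = {b, c, d}
Tree: B1–B2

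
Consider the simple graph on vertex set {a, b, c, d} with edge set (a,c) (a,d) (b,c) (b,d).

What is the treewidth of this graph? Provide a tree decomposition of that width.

Every bag has size at most 3, so the width is 3 − 1 = 2 and tw(G) ≤ 2. Since b–c–a–d–b is a cycle in G, G is not acyclic. Forests are exactly the graphs of treewidth ≤ 1, so tw(G) ≥ 2. Hence tw(G) = 2 exactly.

Treewidth 2.
One such decomposition:
Bags: B1 = {a, b, c}  B2 = {a, b, d}
Tree: B1–B2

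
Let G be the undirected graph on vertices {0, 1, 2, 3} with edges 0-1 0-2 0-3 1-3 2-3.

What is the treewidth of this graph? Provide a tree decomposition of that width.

Every bag has size at most 3, so the width is 3 − 1 = 2 and tw(G) ≤ 2. On the other hand G contains the 3-clique {0, 1, 3}. A clique must lie in a single bag of any decomposition, so no decomposition can have width below 2. Hence tw(G) = 2 exactly.

Treewidth 2.
One such decomposition:
Bags: B1 = {0, 2, 3}  B2 = {0, 1, 3}
Tree: B1–B2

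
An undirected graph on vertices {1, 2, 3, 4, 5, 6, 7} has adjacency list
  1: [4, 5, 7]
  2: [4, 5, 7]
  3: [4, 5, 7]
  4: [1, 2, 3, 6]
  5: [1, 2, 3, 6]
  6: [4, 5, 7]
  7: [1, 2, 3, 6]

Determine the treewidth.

3

A width-3 tree decomposition is:
Bags: B1 = {1, 4, 5, 7}  B2 = {2, 4, 5, 7}  B3 = {3, 4, 5, 7}  B4 = {4, 5, 6, 7}
Tree: B1–B2, B2–B3, B3–B4
The largest bag has 4 vertices, giving width 3; this decomposition certifies tw(G) ≤ 3. For the lower bound: the 4 vertex sets {1,5}, {2,4}, {7}, {3} are disjoint, each induces a connected subgraph, and every pair is joined by at least one edge of G. Contracting each set to a single vertex therefore yields K_{4} as a minor, and since treewidth is minor-monotone, tw(G) ≥ tw(K_{4}) = 3. Therefore the treewidth is 3.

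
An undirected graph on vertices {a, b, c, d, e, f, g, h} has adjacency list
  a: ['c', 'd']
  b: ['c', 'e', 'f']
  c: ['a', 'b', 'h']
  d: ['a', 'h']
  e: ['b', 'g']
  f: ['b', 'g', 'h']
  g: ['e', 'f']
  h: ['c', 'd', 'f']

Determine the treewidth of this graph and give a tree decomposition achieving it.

The largest bag has 3 vertices, giving width 2; this decomposition certifies tw(G) ≤ 2. The edges e–g–f–b–e form a cycle, so G is not a tree and its treewidth is at least 2. The upper and lower bounds meet at 2, so that is the treewidth.

Treewidth 2.
One optimal decomposition is:
Bags: B1 = {b, e, g}  B2 = {b, f, g}  B3 = {b, c, f}  B4 = {c, f, h}  B5 = {a, c, h}  B6 = {a, d, h}
Tree: B1–B2, B2–B3, B3–B4, B4–B5, B5–B6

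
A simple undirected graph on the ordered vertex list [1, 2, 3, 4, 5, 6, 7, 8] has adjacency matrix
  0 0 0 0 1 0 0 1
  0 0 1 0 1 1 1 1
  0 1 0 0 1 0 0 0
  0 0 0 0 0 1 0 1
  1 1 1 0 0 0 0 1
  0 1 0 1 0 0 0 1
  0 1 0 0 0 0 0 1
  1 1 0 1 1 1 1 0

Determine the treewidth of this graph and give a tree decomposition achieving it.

Every bag has size at most 3, so the width is 3 − 1 = 2 and tw(G) ≤ 2. On the other hand G contains the 3-clique {1, 5, 8}. A clique must lie in a single bag of any decomposition, so no decomposition can have width below 2. Combining the bounds, tw(G) = 2.

Treewidth 2.
One optimal decomposition is:
Bags: B1 = {1, 5, 8}  B2 = {2, 5, 8}  B3 = {2, 7, 8}  B4 = {2, 6, 8}  B5 = {4, 6, 8}  B6 = {2, 3, 5}
Tree: B1–B2, B2–B3, B3–B4, B4–B5, B2–B6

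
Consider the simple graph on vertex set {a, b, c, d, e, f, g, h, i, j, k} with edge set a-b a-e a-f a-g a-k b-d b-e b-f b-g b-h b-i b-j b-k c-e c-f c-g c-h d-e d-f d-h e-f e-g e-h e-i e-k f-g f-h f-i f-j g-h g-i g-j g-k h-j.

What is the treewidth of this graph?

4

A width-4 tree decomposition is:
Bags: B1 = {a, b, e, f, g}  B2 = {a, b, e, g, k}  B3 = {b, e, f, g, i}  B4 = {b, e, f, g, h}  B5 = {b, d, e, f, h}  B6 = {c, e, f, g, h}  B7 = {b, f, g, h, j}
Tree: B1–B2, B1–B3, B1–B4, B4–B5, B4–B6, B4–B7
Every bag has size at most 5, so the width is 5 − 1 = 4 and tw(G) ≤ 4. On the other hand G contains the 5-clique {b, d, e, f, h}. A clique must lie in a single bag of any decomposition, so no decomposition can have width below 4. Combining the bounds, tw(G) = 4.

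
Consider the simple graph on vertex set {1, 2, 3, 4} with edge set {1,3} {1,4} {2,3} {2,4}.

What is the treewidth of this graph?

A width-2 tree decomposition is:
Bags: B1 = {1, 3, 4}  B2 = {2, 3, 4}
Tree: B1–B2
Every bag has size at most 3, so the width is 3 − 1 = 2 and tw(G) ≤ 2. For the lower bound, G contains the cycle 3–1–4–2–3, so G is not a forest; only forests have treewidth ≤ 1, hence tw(G) ≥ 2. Hence tw(G) = 2 exactly.

2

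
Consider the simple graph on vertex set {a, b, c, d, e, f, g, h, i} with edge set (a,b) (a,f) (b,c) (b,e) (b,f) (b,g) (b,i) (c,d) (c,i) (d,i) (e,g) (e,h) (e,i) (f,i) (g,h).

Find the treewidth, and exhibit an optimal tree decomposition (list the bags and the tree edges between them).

Every bag has size at most 3, so the width is 3 − 1 = 2 and tw(G) ≤ 2. Conversely, {c, d, i} is a clique of size 3, and the vertices of any clique must share a bag in every tree decomposition; so some bag has ≥ 3 vertices and tw(G) ≥ 2. Hence tw(G) = 2 exactly.

Treewidth 2.
One optimal decomposition is:
Bags: B1 = {c, d, i}  B2 = {b, c, i}  B3 = {b, e, i}  B4 = {b, e, g}  B5 = {e, g, h}  B6 = {b, f, i}  B7 = {a, b, f}
Tree: B1–B2, B2–B3, B3–B4, B4–B5, B2–B6, B6–B7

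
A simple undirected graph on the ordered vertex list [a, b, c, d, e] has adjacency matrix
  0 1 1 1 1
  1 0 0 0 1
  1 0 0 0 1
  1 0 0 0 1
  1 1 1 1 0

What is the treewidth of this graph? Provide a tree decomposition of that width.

The largest bag has 3 vertices, giving width 2; this decomposition certifies tw(G) ≤ 2. Conversely, {a, d, e} is a clique of size 3, and the vertices of any clique must share a bag in every tree decomposition; so some bag has ≥ 3 vertices and tw(G) ≥ 2. Therefore the treewidth is 2.

Treewidth 2.
Bags: B1 = {a, d, e}  B2 = {a, c, e}  B3 = {a, b, e}
Tree: B1–B2, B2–B3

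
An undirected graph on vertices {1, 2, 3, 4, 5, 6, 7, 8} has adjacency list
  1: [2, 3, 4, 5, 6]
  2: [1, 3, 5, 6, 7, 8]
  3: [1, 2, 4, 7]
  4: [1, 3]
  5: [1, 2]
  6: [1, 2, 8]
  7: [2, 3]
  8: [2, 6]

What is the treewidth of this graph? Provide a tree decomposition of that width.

Treewidth 2.
One optimal decomposition is:
Bags: B1 = {1, 2, 5}  B2 = {1, 2, 6}  B3 = {2, 6, 8}  B4 = {1, 2, 3}  B5 = {2, 3, 7}  B6 = {1, 3, 4}
Tree: B1–B2, B2–B3, B2–B4, B4–B5, B4–B6

The largest bag has 3 vertices, giving width 2; this decomposition certifies tw(G) ≤ 2. For the lower bound, the 3 vertices {2, 6, 8} are pairwise adjacent, and any tree decomposition puts a clique entirely inside one bag — forcing width ≥ 2. The upper and lower bounds meet at 2, so that is the treewidth.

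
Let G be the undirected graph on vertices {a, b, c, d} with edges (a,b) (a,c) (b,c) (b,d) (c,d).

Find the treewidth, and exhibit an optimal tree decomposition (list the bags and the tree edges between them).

The largest bag has 3 vertices, giving width 2; this decomposition certifies tw(G) ≤ 2. On the other hand G contains the 3-clique {b, c, d}. A clique must lie in a single bag of any decomposition, so no decomposition can have width below 2. The upper and lower bounds meet at 2, so that is the treewidth.

Treewidth 2.
Bags: B1 = {b, c, d}  B2 = {a, b, c}
Tree: B1–B2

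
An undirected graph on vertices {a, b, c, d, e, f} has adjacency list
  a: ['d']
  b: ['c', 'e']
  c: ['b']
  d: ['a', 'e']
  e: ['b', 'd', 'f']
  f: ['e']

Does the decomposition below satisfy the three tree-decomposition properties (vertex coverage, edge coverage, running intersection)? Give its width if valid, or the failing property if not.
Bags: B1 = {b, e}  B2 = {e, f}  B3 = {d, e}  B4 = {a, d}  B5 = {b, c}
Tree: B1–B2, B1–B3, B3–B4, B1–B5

Checking the three conditions: (i) the bags cover all of {a, b, c, d, e, f}; (ii) for each edge, some bag contains both endpoints; (iii) the bags containing any fixed vertex form a subtree. All hold, so the decomposition is valid with width 2 − 1 = 1.

Yes; width 1.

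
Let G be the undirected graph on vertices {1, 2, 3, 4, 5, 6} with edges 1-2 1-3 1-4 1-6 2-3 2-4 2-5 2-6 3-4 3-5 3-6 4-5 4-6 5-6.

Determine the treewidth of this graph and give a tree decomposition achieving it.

The largest bag has 5 vertices, giving width 4; this decomposition certifies tw(G) ≤ 4. On the other hand G contains the 5-clique {1, 2, 3, 4, 6}. A clique must lie in a single bag of any decomposition, so no decomposition can have width below 4. The upper and lower bounds meet at 4, so that is the treewidth.

Treewidth 4.
One optimal decomposition is:
Bags: B1 = {2, 3, 4, 5, 6}  B2 = {1, 2, 3, 4, 6}
Tree: B1–B2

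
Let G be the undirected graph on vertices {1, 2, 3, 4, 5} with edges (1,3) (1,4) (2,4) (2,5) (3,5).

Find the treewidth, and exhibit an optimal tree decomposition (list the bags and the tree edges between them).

Every bag has size at most 3, so the width is 3 − 1 = 2 and tw(G) ≤ 2. For the lower bound, G contains the cycle 3–5–2–4–1–3, so G is not a forest; only forests have treewidth ≤ 1, hence tw(G) ≥ 2. Hence tw(G) = 2 exactly.

Treewidth 2.
One such decomposition:
Bags: B1 = {2, 3, 5}  B2 = {2, 3, 4}  B3 = {1, 3, 4}
Tree: B1–B2, B2–B3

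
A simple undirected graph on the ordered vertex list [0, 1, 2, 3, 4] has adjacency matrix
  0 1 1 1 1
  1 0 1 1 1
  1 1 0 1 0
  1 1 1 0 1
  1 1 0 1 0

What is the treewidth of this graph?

A width-3 tree decomposition is:
Bags: B1 = {0, 1, 3, 4}  B2 = {0, 1, 2, 3}
Tree: B1–B2
The largest bag has 4 vertices, giving width 3; this decomposition certifies tw(G) ≤ 3. Conversely, {0, 1, 2, 3} is a clique of size 4, and the vertices of any clique must share a bag in every tree decomposition; so some bag has ≥ 4 vertices and tw(G) ≥ 3. Hence tw(G) = 3 exactly.

3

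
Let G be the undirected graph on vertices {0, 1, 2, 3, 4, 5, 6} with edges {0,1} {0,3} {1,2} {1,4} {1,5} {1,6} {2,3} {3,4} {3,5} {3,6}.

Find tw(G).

A width-2 tree decomposition is:
Bags: B1 = {1, 3, 5}  B2 = {1, 3, 6}  B3 = {0, 1, 3}  B4 = {1, 3, 4}  B5 = {1, 2, 3}
Tree: B1–B2, B2–B3, B3–B4, B4–B5
The largest bag has 3 vertices, giving width 2; this decomposition certifies tw(G) ≤ 2. For the lower bound, G contains the cycle 1–5–3–6–1, so G is not a forest; only forests have treewidth ≤ 1, hence tw(G) ≥ 2. Hence tw(G) = 2 exactly.

2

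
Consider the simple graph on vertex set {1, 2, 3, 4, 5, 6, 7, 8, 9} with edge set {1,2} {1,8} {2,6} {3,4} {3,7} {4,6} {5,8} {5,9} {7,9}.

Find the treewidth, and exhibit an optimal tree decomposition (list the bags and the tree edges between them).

Treewidth 2.
Bags: B1 = {5, 7, 9}  B2 = {5, 7, 8}  B3 = {1, 7, 8}  B4 = {1, 2, 7}  B5 = {2, 6, 7}  B6 = {4, 6, 7}  B7 = {3, 4, 7}
Tree: B1–B2, B2–B3, B3–B4, B4–B5, B5–B6, B6–B7

The largest bag has 3 vertices, giving width 2; this decomposition certifies tw(G) ≤ 2. Since 7–9–5–8–1–2–6–4–3–7 is a cycle in G, G is not acyclic. Forests are exactly the graphs of treewidth ≤ 1, so tw(G) ≥ 2. The upper and lower bounds meet at 2, so that is the treewidth.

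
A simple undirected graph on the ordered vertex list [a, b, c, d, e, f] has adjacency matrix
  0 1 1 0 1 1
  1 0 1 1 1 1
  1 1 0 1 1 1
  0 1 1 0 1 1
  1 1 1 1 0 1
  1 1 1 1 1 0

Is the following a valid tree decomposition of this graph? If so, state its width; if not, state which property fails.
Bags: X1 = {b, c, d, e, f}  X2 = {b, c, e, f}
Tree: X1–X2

No — vertex a appears in no bag.

A tree decomposition must satisfy three properties: every vertex lies in some bag; for every edge, both endpoints lie together in some bag; and for every vertex, the bags containing it form a connected subtree. Here vertex a appears in no bag, so the decomposition is invalid.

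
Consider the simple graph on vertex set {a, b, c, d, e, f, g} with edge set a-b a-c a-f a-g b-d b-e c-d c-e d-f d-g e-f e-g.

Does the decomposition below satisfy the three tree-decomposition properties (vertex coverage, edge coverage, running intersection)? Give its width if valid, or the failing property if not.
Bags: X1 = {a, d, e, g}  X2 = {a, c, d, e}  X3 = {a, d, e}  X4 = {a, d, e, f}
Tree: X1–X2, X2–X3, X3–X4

No — vertex b appears in no bag.

A tree decomposition must satisfy three properties: every vertex lies in some bag; for every edge, both endpoints lie together in some bag; and for every vertex, the bags containing it form a connected subtree. Here vertex b appears in no bag, so the decomposition is invalid.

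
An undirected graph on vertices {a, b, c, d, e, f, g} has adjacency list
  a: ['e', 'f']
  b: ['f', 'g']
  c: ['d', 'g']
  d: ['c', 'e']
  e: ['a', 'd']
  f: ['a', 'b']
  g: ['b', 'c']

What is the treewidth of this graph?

A width-2 tree decomposition is:
Bags: B1 = {c, d, e}  B2 = {c, e, g}  B3 = {b, e, g}  B4 = {b, e, f}  B5 = {a, e, f}
Tree: B1–B2, B2–B3, B3–B4, B4–B5
Every bag has size at most 3, so the width is 3 − 1 = 2 and tw(G) ≤ 2. For the lower bound, G contains the cycle e–d–c–g–b–f–a–e, so G is not a forest; only forests have treewidth ≤ 1, hence tw(G) ≥ 2. The upper and lower bounds meet at 2, so that is the treewidth.

2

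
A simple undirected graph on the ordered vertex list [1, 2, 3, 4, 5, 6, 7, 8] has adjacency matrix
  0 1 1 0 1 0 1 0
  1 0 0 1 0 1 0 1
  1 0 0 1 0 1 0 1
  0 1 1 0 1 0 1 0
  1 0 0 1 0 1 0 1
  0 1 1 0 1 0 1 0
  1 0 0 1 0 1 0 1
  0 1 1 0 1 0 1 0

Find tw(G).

A width-4 tree decomposition is:
Bags: B1 = {1, 3, 4, 6, 8}  B2 = {1, 4, 6, 7, 8}  B3 = {1, 4, 5, 6, 8}  B4 = {1, 2, 4, 6, 8}
Tree: B1–B2, B2–B3, B3–B4
The largest bag has 5 vertices, giving width 4; this decomposition certifies tw(G) ≤ 4. For the lower bound: the 5 vertex sets {3,6}, {7,8}, {4,5}, {1}, {2} are disjoint, each induces a connected subgraph, and every pair is joined by at least one edge of G. Contracting each set to a single vertex therefore yields K_{5} as a minor, and since treewidth is minor-monotone, tw(G) ≥ tw(K_{5}) = 4. Hence tw(G) = 4 exactly.

4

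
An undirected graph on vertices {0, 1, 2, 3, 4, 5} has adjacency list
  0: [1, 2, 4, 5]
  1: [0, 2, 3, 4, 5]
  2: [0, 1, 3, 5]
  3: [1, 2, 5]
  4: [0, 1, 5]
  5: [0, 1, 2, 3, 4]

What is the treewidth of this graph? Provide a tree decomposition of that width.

Treewidth 3.
One optimal decomposition is:
Bags: B1 = {0, 1, 4, 5}  B2 = {0, 1, 2, 5}  B3 = {1, 2, 3, 5}
Tree: B1–B2, B2–B3

Each bag holds 4 vertices, so the decomposition has width 3, which upper-bounds the treewidth. On the other hand G contains the 4-clique {0, 1, 2, 5}. A clique must lie in a single bag of any decomposition, so no decomposition can have width below 3. Combining the bounds, tw(G) = 3.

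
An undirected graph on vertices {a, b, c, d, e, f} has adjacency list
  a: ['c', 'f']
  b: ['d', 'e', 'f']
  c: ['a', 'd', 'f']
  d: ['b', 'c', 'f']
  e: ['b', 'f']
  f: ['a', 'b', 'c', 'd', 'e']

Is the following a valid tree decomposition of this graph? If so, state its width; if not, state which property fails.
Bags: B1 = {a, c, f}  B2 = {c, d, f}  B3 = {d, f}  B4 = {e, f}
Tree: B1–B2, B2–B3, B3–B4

A tree decomposition must satisfy three properties: every vertex lies in some bag; for every edge, both endpoints lie together in some bag; and for every vertex, the bags containing it form a connected subtree. Here vertex b appears in no bag, so the decomposition is invalid.

No — vertex b appears in no bag.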